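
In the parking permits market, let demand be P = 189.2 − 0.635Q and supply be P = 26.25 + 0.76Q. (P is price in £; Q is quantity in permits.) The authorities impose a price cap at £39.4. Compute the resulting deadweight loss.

Competitive equilibrium: 189.2 − 0.635Q = 26.25 + 0.76Q → Q* = 116.81, P* = 115.0256.
At the ceiling P = 39.4, quantity supplied = (39.4 − 26.25)/0.76 = 17.3026.
Willingness to pay at Q' = 17.3026: 189.2 − 0.635·17.3026 = 178.2128.
ΔQ = 116.81 − 17.3026 = 99.5074; wedge = 178.2128 − 39.4 = 138.8128.
Deadweight loss = ½ × 99.5074 × 138.8128 = £6906.45.

£6906.45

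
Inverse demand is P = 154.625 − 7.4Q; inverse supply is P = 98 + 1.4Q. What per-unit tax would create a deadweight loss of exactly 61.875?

Competitive equilibrium: 154.625 − 7.4Q = 98 + 1.4Q → Q* = 6.4347, P* = 107.0085.
A tax t gives ΔQ = t/8.8 and wedge t, so DWL = t²/17.6.
t²/17.6 = 61.875 → t² = 1089 → t = 33.

33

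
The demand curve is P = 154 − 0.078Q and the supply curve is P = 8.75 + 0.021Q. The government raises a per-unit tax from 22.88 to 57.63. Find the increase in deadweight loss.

Competitive equilibrium: 154 − 0.078Q = 8.75 + 0.021Q → Q* = 1467.1717, P* = 39.5606.
For a per-unit tax t: ΔQ = t/0.099, so DWL = ½·t·(t/0.099) = t²/0.198.
At t = 22.88: DWL = 2643.911. At t = 57.63: DWL = 16773.823.
Increase = 16773.823 − 2643.911 = 14129.91.

14129.91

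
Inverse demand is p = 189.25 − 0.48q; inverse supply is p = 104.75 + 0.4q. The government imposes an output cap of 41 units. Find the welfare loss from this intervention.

Competitive equilibrium: 189.25 − 0.48q = 104.75 + 0.4q → q* = 96.0227, p* = 143.1591.
At q = 41: demand price = 189.25 − 0.48·41 = 169.57; supply price = 104.75 + 0.4·41 = 121.15.
Δq = 96.0227 − 41 = 55.0227; wedge = 169.57 − 121.15 = 48.42.
DWL = ½ × 55.0227 × 48.42 = 1332.10.

1332.10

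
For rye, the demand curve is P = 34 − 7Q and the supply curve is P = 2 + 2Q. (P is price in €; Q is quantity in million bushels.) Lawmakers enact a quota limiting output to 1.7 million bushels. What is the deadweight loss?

Competitive equilibrium: 34 − 7Q = 2 + 2Q → Q* = 3.5556, P* = 9.1111.
At Q = 1.7: demand price = 34 − 7·1.7 = 22.1; supply price = 2 + 2·1.7 = 5.4.
ΔQ = 3.5556 − 1.7 = 1.8556; wedge = 22.1 − 5.4 = 16.7.
Welfare loss = ½ × 1.8556 × 16.7 = €15.49 million.

€15.49 million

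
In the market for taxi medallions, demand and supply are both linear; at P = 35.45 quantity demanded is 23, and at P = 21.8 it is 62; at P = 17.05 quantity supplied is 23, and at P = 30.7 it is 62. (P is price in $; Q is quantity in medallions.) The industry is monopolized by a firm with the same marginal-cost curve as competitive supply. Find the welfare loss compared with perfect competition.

Demand slope = (21.8 − 35.45)/(62 − 23) = −0.35, so P = 43.5 − 0.35Q.
Supply slope = (30.7 − 17.05)/(62 − 23) = 0.35, so P = 9 + 0.35Q.
Competitive equilibrium: 43.5 − 0.35Q = 9 + 0.35Q → Q* = 49.2857, P* = 26.25.
Marginal revenue: MR = 43.5 − 0.7Q. Set MR = MC: 43.5 − 0.7Q = 9 + 0.35Q → Q_m = 32.8571.
Price P_m = 43.5 − 0.35·32.8571 = 32; MC(Q_m) = 9 + 0.35·32.8571 = 20.5.
Competitive Q* = 49.2857, so ΔQ = 16.4286; wedge = 32 − 20.5 = 11.5.
DWL = ½ × 16.4286 × 11.5 = $94.46.

$94.46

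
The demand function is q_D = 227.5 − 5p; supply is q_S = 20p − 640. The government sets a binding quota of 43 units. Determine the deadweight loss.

In inverse form: demand p = 45.5 − 0.2q, supply p = 32 + 0.05q.
Competitive equilibrium: 45.5 − 0.2q = 32 + 0.05q → q* = 54, p* = 34.7.
At q = 43: demand price = 45.5 − 0.2·43 = 36.9; supply price = 32 + 0.05·43 = 34.15.
Δq = 54 − 43 = 11; wedge = 36.9 − 34.15 = 2.75.
The triangle = ½ × 11 × 2.75 = 15.125.

15.125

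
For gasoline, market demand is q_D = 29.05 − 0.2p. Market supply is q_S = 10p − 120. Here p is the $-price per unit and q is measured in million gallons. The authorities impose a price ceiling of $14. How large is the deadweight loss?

$95.74 million

In inverse form: demand p = 145.25 − 5q, supply p = 12 + 0.1q.
Competitive equilibrium: 145.25 − 5q = 12 + 0.1q → q* = 26.1275, p* = 14.6127.
At the ceiling p = 14, quantity supplied = (14 − 12)/0.1 = 20.
Willingness to pay at q' = 20: 145.25 − 5·20 = 45.25.
Δq = 26.1275 − 20 = 6.1275; wedge = 45.25 − 14 = 31.25.
Welfare loss = ½ × 6.1275 × 31.25 = $95.74 million.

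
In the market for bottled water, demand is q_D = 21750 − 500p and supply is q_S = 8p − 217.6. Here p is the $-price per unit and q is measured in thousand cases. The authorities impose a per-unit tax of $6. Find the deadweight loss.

$141.73 thousand

In inverse form: demand p = 43.5 − 0.002q, supply p = 27.2 + 0.125q.
Competitive equilibrium: 43.5 − 0.002q = 27.2 + 0.125q → q* = 128.3465, p* = 43.2433.
With the tax, the buyer price exceeds the seller price by 6: (43.5 − 0.002q) − (27.2 + 0.125q) = 6 → q' = 81.1024.
Δq = 128.3465 − 81.1024 = 47.2441; the wedge equals the tax, 6.
DWL = ½ × 47.2441 × 6 = $141.73 thousand.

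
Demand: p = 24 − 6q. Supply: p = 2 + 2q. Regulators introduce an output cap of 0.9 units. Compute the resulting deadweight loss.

13.69

Competitive equilibrium: 24 − 6q = 2 + 2q → q* = 2.75, p* = 7.5.
At q = 0.9: demand price = 24 − 6·0.9 = 18.6; supply price = 2 + 2·0.9 = 3.8.
Δq = 2.75 − 0.9 = 1.85; wedge = 18.6 − 3.8 = 14.8.
DWL = ½ × 1.85 × 14.8 = 13.69.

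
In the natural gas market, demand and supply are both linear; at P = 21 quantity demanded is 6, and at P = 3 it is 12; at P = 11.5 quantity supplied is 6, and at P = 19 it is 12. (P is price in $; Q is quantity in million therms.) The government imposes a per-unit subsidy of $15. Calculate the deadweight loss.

Demand slope = (3 − 21)/(12 − 6) = −3, so P = 39 − 3Q.
Supply slope = (19 − 11.5)/(12 − 6) = 1.25, so P = 4 + 1.25Q.
Competitive equilibrium: 39 − 3Q = 4 + 1.25Q → Q* = 8.2353, P* = 14.2941.
The subsidy lowers effective supply by 15: P = 1.25Q − 11.
New quantity: 39 − 3Q = 1.25Q − 11 → Q' = 11.7647.
Overproduction ΔQ = 11.7647 − 8.2353 = 3.5294; wedge = subsidy = 15.
The triangle = ½ × 3.5294 × 15 = $26.47 million.

$26.47 million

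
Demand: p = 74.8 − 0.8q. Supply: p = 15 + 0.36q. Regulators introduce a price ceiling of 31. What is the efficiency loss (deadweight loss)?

29.30

Competitive equilibrium: 74.8 − 0.8q = 15 + 0.36q → q* = 51.5517, p* = 33.5586.
At the ceiling p = 31, quantity supplied = (31 − 15)/0.36 = 44.4444.
Willingness to pay at q' = 44.4444: 74.8 − 0.8·44.4444 = 39.2445.
Δq = 51.5517 − 44.4444 = 7.1073; wedge = 39.2445 − 31 = 8.2445.
Deadweight loss = ½ × 7.1073 × 8.2445 = 29.30.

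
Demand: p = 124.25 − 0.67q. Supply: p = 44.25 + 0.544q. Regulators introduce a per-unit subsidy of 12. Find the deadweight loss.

59.31

Competitive equilibrium: 124.25 − 0.67q = 44.25 + 0.544q → q* = 65.8979, p* = 80.0984.
The subsidy lowers effective supply by 12: p = 32.25 + 0.544q.
New quantity: 124.25 − 0.67q = 32.25 + 0.544q → q' = 75.7825.
Overproduction Δq = 75.7825 − 65.8979 = 9.8846; wedge = subsidy = 12.
Welfare loss = ½ × 9.8846 × 12 = 59.31.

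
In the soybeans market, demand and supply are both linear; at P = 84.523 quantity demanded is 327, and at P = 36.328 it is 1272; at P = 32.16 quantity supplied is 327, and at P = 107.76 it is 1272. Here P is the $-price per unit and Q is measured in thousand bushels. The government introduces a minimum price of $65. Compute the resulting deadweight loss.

Demand slope = (36.328 − 84.523)/(1272 − 327) = −0.051, so P = 101.2 − 0.051Q.
Supply slope = (107.76 − 32.16)/(1272 − 327) = 0.08, so P = 6 + 0.08Q.
Competitive equilibrium: 101.2 − 0.051Q = 6 + 0.08Q → Q* = 726.7176, P* = 64.1374.
At the floor P = 65, quantity demanded = (101.2 − 65)/0.051 = 709.8039.
Sellers' marginal cost at Q' = 709.8039: 6 + 0.08·709.8039 = 62.7843.
ΔQ = 726.7176 − 709.8039 = 16.9137; wedge = 65 − 62.7843 = 2.2157.
DWL = ½ × 16.9137 × 2.2157 = $18.74 thousand.

$18.74 thousand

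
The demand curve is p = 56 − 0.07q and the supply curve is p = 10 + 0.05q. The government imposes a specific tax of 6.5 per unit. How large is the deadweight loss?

Competitive equilibrium: 56 − 0.07q = 10 + 0.05q → q* = 383.3333, p* = 29.1667.
With the tax, the buyer price exceeds the seller price by 6.5: (56 − 0.07q) − (10 + 0.05q) = 6.5 → q' = 329.1667.
Δq = 383.3333 − 329.1667 = 54.1666; the wedge equals the tax, 6.5.
Deadweight loss = ½ × 54.1666 × 6.5 = 176.04.

176.04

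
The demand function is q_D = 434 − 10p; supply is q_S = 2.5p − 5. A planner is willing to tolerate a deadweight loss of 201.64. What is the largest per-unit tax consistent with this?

14.2

In inverse form: demand p = 43.4 − 0.1q, supply p = 2 + 0.4q.
Competitive equilibrium: 43.4 − 0.1q = 2 + 0.4q → q* = 82.8, p* = 35.12.
A tax t gives Δq = t/0.5 and wedge t, so DWL = t²/1.
t²/1 = 201.64 → t² = 201.64 → t = 14.2.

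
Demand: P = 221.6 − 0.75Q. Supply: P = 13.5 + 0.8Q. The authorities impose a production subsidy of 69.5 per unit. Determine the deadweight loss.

Competitive equilibrium: 221.6 − 0.75Q = 13.5 + 0.8Q → Q* = 134.25806, P* = 120.90645.
The subsidy lowers effective supply by 69.5: P = 0.8Q − 56.
New quantity: 221.6 − 0.75Q = 0.8Q − 56 → Q' = 179.09677.
Overproduction ΔQ = 179.09677 − 134.25806 = 44.83871; wedge = subsidy = 69.5.
Welfare loss = ½ × 44.83871 × 69.5 = 1558.15.

1558.15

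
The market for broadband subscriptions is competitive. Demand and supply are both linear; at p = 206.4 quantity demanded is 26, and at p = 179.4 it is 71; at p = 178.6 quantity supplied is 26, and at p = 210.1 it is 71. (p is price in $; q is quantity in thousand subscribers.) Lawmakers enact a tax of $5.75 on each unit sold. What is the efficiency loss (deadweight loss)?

Demand slope = (179.4 − 206.4)/(71 − 26) = −0.6, so p = 222 − 0.6q.
Supply slope = (210.1 − 178.6)/(71 − 26) = 0.7, so p = 160.4 + 0.7q.
Competitive equilibrium: 222 − 0.6q = 160.4 + 0.7q → q* = 47.3846, p* = 193.5692.
With the tax, the buyer price exceeds the seller price by 5.75: (222 − 0.6q) − (160.4 + 0.7q) = 5.75 → q' = 42.9615.
Δq = 47.3846 − 42.9615 = 4.4231; the wedge equals the tax, 5.75.
Welfare loss = ½ × 4.4231 × 5.75 = $12.72 thousand.

$12.72 thousand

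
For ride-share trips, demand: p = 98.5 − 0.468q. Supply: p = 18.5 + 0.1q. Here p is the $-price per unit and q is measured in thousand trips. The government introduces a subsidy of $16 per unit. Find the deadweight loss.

Competitive equilibrium: 98.5 − 0.468q = 18.5 + 0.1q → q* = 140.8451, p* = 32.5845.
The subsidy lowers effective supply by 16: p = 2.5 + 0.1q.
New quantity: 98.5 − 0.468q = 2.5 + 0.1q → q' = 169.0141.
Overproduction Δq = 169.0141 − 140.8451 = 28.169; wedge = subsidy = 16.
Welfare loss = ½ × 28.169 × 16 = $225.35 thousand.

$225.35 thousand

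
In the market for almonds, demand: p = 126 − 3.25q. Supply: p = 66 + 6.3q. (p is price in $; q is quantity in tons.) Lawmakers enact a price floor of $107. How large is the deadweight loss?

Competitive equilibrium: 126 − 3.25q = 66 + 6.3q → q* = 6.2827, p* = 105.5812.
At the floor p = 107, quantity demanded = (126 − 107)/3.25 = 5.8462.
Sellers' marginal cost at q' = 5.8462: 66 + 6.3·5.8462 = 102.8311.
Δq = 6.2827 − 5.8462 = 0.4365; wedge = 107 − 102.8311 = 4.1689.
Welfare loss = ½ × 0.4365 × 4.1689 = $0.91.

$0.91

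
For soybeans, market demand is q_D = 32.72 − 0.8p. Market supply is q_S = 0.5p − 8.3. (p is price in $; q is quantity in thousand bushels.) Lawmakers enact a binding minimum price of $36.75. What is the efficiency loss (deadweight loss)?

In inverse form: demand p = 40.9 − 1.25q, supply p = 16.6 + 2q.
Competitive equilibrium: 40.9 − 1.25q = 16.6 + 2q → q* = 7.4769, p* = 31.5538.
At the floor p = 36.75, quantity demanded = (40.9 − 36.75)/1.25 = 3.32.
Sellers' marginal cost at q' = 3.32: 16.6 + 2·3.32 = 23.24.
Δq = 7.4769 − 3.32 = 4.1569; wedge = 36.75 − 23.24 = 13.51.
The triangle = ½ × 4.1569 × 13.51 = $28.08 thousand.

$28.08 thousand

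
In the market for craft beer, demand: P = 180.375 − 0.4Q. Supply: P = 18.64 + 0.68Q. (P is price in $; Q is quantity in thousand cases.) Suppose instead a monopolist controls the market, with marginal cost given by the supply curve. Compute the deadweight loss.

Competitive equilibrium: 180.375 − 0.4Q = 18.64 + 0.68Q → Q* = 149.7546, P* = 120.4731.
Marginal revenue: MR = 180.375 − 0.8Q. Set MR = MC: 180.375 − 0.8Q = 18.64 + 0.68Q → Q_m = 109.2804.
Price P_m = 180.375 − 0.4·109.2804 = 136.6628; MC(Q_m) = 18.64 + 0.68·109.2804 = 92.9507.
Competitive Q* = 149.7546, so ΔQ = 40.4742; wedge = 136.6628 − 92.9507 = 43.7121.
Welfare loss = ½ × 40.4742 × 43.7121 = $884.61 thousand.

$884.61 thousand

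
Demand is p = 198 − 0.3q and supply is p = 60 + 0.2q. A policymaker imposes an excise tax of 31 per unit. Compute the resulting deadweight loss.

Competitive equilibrium: 198 − 0.3q = 60 + 0.2q → q* = 276, p* = 115.2.
With the tax, the buyer price exceeds the seller price by 31: (198 − 0.3q) − (60 + 0.2q) = 31 → q' = 214.
Δq = 276 − 214 = 62; the wedge equals the tax, 31.
The triangle = ½ × 62 × 31 = 961.

961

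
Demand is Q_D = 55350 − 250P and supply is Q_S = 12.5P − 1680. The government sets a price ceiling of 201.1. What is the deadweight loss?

In inverse form: demand P = 221.4 − 0.004Q, supply P = 134.4 + 0.08Q.
Competitive equilibrium: 221.4 − 0.004Q = 134.4 + 0.08Q → Q* = 1035.7143, P* = 217.2571.
At the ceiling P = 201.1, quantity supplied = (201.1 − 134.4)/0.08 = 833.75.
Willingness to pay at Q' = 833.75: 221.4 − 0.004·833.75 = 218.065.
ΔQ = 1035.7143 − 833.75 = 201.9643; wedge = 218.065 − 201.1 = 16.965.
DWL = ½ × 201.9643 × 16.965 = 1713.16.

1713.16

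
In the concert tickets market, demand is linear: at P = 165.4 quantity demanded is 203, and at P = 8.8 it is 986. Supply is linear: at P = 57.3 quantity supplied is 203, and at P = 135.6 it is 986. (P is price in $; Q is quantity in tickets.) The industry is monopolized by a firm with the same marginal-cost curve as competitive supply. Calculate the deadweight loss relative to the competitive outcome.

$7616.27

Demand slope = (8.8 − 165.4)/(986 − 203) = −0.2, so P = 206 − 0.2Q.
Supply slope = (135.6 − 57.3)/(986 − 203) = 0.1, so P = 37 + 0.1Q.
Competitive equilibrium: 206 − 0.2Q = 37 + 0.1Q → Q* = 563.3333, P* = 93.3333.
Marginal revenue: MR = 206 − 0.4Q. Set MR = MC: 206 − 0.4Q = 37 + 0.1Q → Q_m = 338.
Price P_m = 206 − 0.2·338 = 138.4; MC(Q_m) = 37 + 0.1·338 = 70.8.
Competitive Q* = 563.3333, so ΔQ = 225.3333; wedge = 138.4 − 70.8 = 67.6.
Welfare loss = ½ × 225.3333 × 67.6 = $7616.27.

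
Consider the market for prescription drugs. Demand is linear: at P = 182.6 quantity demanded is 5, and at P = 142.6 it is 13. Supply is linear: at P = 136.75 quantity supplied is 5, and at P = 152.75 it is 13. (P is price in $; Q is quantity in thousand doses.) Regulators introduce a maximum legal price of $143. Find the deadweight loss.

$41.06 thousand

Demand slope = (142.6 − 182.6)/(13 − 5) = −5, so P = 207.6 − 5Q.
Supply slope = (152.75 − 136.75)/(13 − 5) = 2, so P = 126.75 + 2Q.
Competitive equilibrium: 207.6 − 5Q = 126.75 + 2Q → Q* = 11.55, P* = 149.85.
At the ceiling P = 143, quantity supplied = (143 − 126.75)/2 = 8.125.
Willingness to pay at Q' = 8.125: 207.6 − 5·8.125 = 166.975.
ΔQ = 11.55 − 8.125 = 3.425; wedge = 166.975 − 143 = 23.975.
Deadweight loss = ½ × 3.425 × 23.975 = $41.06 thousand.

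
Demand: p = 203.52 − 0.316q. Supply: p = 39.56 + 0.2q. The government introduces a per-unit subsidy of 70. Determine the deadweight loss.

4748.06

Competitive equilibrium: 203.52 − 0.316q = 39.56 + 0.2q → q* = 317.75194, p* = 103.11039.
The subsidy lowers effective supply by 70: p = 0.2q − 30.44.
New quantity: 203.52 − 0.316q = 0.2q − 30.44 → q' = 453.41085.
Overproduction Δq = 453.41085 − 317.75194 = 135.65891; wedge = subsidy = 70.
Welfare loss = ½ × 135.65891 × 70 = 4748.06.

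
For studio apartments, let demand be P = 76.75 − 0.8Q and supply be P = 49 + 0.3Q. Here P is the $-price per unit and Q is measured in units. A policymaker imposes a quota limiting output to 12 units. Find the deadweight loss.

Competitive equilibrium: 76.75 − 0.8Q = 49 + 0.3Q → Q* = 25.2273, P* = 56.5682.
At Q = 12: demand price = 76.75 − 0.8·12 = 67.15; supply price = 49 + 0.3·12 = 52.6.
ΔQ = 25.2273 − 12 = 13.2273; wedge = 67.15 − 52.6 = 14.55.
Welfare loss = ½ × 13.2273 × 14.55 = $96.23.

$96.23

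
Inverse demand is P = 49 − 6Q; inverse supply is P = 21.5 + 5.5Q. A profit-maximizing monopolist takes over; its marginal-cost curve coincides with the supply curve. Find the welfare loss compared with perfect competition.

3.87

Competitive equilibrium: 49 − 6Q = 21.5 + 5.5Q → Q* = 2.3913, P* = 34.6522.
Marginal revenue: MR = 49 − 12Q. Set MR = MC: 49 − 12Q = 21.5 + 5.5Q → Q_m = 1.5714.
Price P_m = 49 − 6·1.5714 = 39.5716; MC(Q_m) = 21.5 + 5.5·1.5714 = 30.1427.
Competitive Q* = 2.3913, so ΔQ = 0.8199; wedge = 39.5716 − 30.1427 = 9.4289.
Welfare loss = ½ × 0.8199 × 9.4289 = 3.87.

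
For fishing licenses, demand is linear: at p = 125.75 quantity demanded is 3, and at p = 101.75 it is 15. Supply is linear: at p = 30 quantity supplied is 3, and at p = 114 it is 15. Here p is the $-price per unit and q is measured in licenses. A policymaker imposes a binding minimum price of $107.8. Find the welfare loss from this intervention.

$12.46

Demand slope = (101.75 − 125.75)/(15 − 3) = −2, so p = 131.75 − 2q.
Supply slope = (114 − 30)/(15 − 3) = 7, so p = 9 + 7q.
Competitive equilibrium: 131.75 − 2q = 9 + 7q → q* = 13.6389, p* = 104.4722.
At the floor p = 107.8, quantity demanded = (131.75 − 107.8)/2 = 11.975.
Sellers' marginal cost at q' = 11.975: 9 + 7·11.975 = 92.825.
Δq = 13.6389 − 11.975 = 1.6639; wedge = 107.8 − 92.825 = 14.975.
Deadweight loss = ½ × 1.6639 × 14.975 = $12.46.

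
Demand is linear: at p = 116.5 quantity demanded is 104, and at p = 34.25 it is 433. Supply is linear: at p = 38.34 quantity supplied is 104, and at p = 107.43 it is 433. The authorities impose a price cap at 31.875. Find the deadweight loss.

9264.40

Demand slope = (34.25 − 116.5)/(433 − 104) = −0.25, so p = 142.5 − 0.25q.
Supply slope = (107.43 − 38.34)/(433 − 104) = 0.21, so p = 16.5 + 0.21q.
Competitive equilibrium: 142.5 − 0.25q = 16.5 + 0.21q → q* = 273.91304, p* = 74.02174.
At the ceiling p = 31.875, quantity supplied = (31.875 − 16.5)/0.21 = 73.21429.
Willingness to pay at q' = 73.21429: 142.5 − 0.25·73.21429 = 124.19643.
Δq = 273.91304 − 73.21429 = 200.69875; wedge = 124.19643 − 31.875 = 92.32143.
The triangle = ½ × 200.69875 × 92.32143 = 9264.40.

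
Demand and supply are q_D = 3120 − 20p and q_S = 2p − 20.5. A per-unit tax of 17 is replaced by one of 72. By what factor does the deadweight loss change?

17.938

In inverse form: demand p = 156 − 0.05q, supply p = 10.25 + 0.5q.
Competitive equilibrium: 156 − 0.05q = 10.25 + 0.5q → q* = 265, p* = 142.75.
For a per-unit tax t: Δq = t/0.55, so DWL = ½·t·(t/0.55) = t²/1.1.
At t = 17: DWL = 262.727. At t = 72: DWL = 4712.727.
Ratio = (72/17)² = 17.938.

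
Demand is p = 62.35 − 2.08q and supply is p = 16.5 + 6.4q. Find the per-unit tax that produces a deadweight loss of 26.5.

Competitive equilibrium: 62.35 − 2.08q = 16.5 + 6.4q → q* = 5.4068, p* = 51.1038.
A tax t gives Δq = t/8.48 and wedge t, so DWL = t²/16.96.
t²/16.96 = 26.5 → t² = 449.44 → t = 21.2.

21.2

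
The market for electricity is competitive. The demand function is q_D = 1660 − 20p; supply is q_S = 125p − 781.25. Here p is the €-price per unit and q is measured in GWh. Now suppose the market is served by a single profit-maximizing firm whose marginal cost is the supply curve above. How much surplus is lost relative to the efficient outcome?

In inverse form: demand p = 83 − 0.05q, supply p = 6.25 + 0.008q.
Competitive equilibrium: 83 − 0.05q = 6.25 + 0.008q → q* = 1323.2759, p* = 16.8362.
Marginal revenue: MR = 83 − 0.1q. Set MR = MC: 83 − 0.1q = 6.25 + 0.008q → q_m = 710.6481.
Price p_m = 83 − 0.05·710.6481 = 47.4676; MC(q_m) = 6.25 + 0.008·710.6481 = 11.9352.
Competitive q* = 1323.2759, so Δq = 612.6278; wedge = 47.4676 − 11.9352 = 35.5324.
Deadweight loss = ½ × 612.6278 × 35.5324 = €10884.07.

€10884.07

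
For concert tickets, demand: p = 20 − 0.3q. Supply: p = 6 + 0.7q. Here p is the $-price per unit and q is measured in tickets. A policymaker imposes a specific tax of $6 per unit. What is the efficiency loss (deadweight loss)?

$18

Competitive equilibrium: 20 − 0.3q = 6 + 0.7q → q* = 14, p* = 15.8.
With the tax, the buyer price exceeds the seller price by 6: (20 − 0.3q) − (6 + 0.7q) = 6 → q' = 8.
Δq = 14 − 8 = 6; the wedge equals the tax, 6.
The triangle = ½ × 6 × 6 = $18.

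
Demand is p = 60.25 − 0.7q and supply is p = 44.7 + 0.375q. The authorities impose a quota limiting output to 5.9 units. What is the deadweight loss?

39.43

Competitive equilibrium: 60.25 − 0.7q = 44.7 + 0.375q → q* = 14.4651, p* = 50.1244.
At q = 5.9: demand price = 60.25 − 0.7·5.9 = 56.12; supply price = 44.7 + 0.375·5.9 = 46.9125.
Δq = 14.4651 − 5.9 = 8.5651; wedge = 56.12 − 46.9125 = 9.2075.
DWL = ½ × 8.5651 × 9.2075 = 39.43.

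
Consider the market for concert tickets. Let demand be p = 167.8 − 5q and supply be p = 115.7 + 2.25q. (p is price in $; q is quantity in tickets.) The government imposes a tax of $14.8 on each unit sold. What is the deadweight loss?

$15.11

Competitive equilibrium: 167.8 − 5q = 115.7 + 2.25q → q* = 7.1862, p* = 131.869.
With the tax, the buyer price exceeds the seller price by 14.8: (167.8 − 5q) − (115.7 + 2.25q) = 14.8 → q' = 5.1448.
Δq = 7.1862 − 5.1448 = 2.0414; the wedge equals the tax, 14.8.
Welfare loss = ½ × 2.0414 × 14.8 = $15.11.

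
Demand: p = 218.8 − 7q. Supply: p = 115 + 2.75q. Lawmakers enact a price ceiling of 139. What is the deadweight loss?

Competitive equilibrium: 218.8 − 7q = 115 + 2.75q → q* = 10.6462, p* = 144.2769.
At the ceiling p = 139, quantity supplied = (139 − 115)/2.75 = 8.7273.
Willingness to pay at q' = 8.7273: 218.8 − 7·8.7273 = 157.7089.
Δq = 10.6462 − 8.7273 = 1.9189; wedge = 157.7089 − 139 = 18.7089.
Deadweight loss = ½ × 1.9189 × 18.7089 = 17.95.

17.95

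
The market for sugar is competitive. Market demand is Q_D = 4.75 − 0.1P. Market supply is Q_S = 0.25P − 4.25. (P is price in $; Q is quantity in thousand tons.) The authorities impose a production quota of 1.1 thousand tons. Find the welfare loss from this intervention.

In inverse form: demand P = 47.5 − 10Q, supply P = 17 + 4Q.
Competitive equilibrium: 47.5 − 10Q = 17 + 4Q → Q* = 2.1786, P* = 25.7143.
At Q = 1.1: demand price = 47.5 − 10·1.1 = 36.5; supply price = 17 + 4·1.1 = 21.4.
ΔQ = 2.1786 − 1.1 = 1.0786; wedge = 36.5 − 21.4 = 15.1.
The triangle = ½ × 1.0786 × 15.1 = $8.14 thousand.

$8.14 thousand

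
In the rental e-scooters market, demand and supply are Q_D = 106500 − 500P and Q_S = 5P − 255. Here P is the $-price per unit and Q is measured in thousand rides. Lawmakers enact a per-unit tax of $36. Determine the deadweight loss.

$3207.92 thousand

In inverse form: demand P = 213 − 0.002Q, supply P = 51 + 0.2Q.
Competitive equilibrium: 213 − 0.002Q = 51 + 0.2Q → Q* = 801.9802, P* = 211.396.
With the tax, the buyer price exceeds the seller price by 36: (213 − 0.002Q) − (51 + 0.2Q) = 36 → Q' = 623.7624.
ΔQ = 801.9802 − 623.7624 = 178.2178; the wedge equals the tax, 36.
Deadweight loss = ½ × 178.2178 × 36 = $3207.92 thousand.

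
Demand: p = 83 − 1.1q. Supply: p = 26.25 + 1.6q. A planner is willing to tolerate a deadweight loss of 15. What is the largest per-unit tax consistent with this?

9

Competitive equilibrium: 83 − 1.1q = 26.25 + 1.6q → q* = 21.0185, p* = 59.8796.
A tax t gives Δq = t/2.7 and wedge t, so DWL = t²/5.4.
t²/5.4 = 15 → t² = 81 → t = 9.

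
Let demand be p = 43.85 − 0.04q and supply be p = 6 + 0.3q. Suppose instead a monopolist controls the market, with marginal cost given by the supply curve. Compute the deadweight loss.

Competitive equilibrium: 43.85 − 0.04q = 6 + 0.3q → q* = 111.3235, p* = 39.3971.
Marginal revenue: MR = 43.85 − 0.08q. Set MR = MC: 43.85 − 0.08q = 6 + 0.3q → q_m = 99.6053.
Price p_m = 43.85 − 0.04·99.6053 = 39.8658; MC(q_m) = 6 + 0.3·99.6053 = 35.8816.
Competitive q* = 111.3235, so Δq = 11.7182; wedge = 39.8658 − 35.8816 = 3.9842.
Welfare loss = ½ × 11.7182 × 3.9842 = 23.34.

23.34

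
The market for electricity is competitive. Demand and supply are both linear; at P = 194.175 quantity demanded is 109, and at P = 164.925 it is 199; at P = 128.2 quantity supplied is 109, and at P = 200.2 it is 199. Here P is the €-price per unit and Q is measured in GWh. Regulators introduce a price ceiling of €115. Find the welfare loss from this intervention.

€3176.26

Demand slope = (164.925 − 194.175)/(199 − 109) = −0.325, so P = 229.6 − 0.325Q.
Supply slope = (200.2 − 128.2)/(199 − 109) = 0.8, so P = 41 + 0.8Q.
Competitive equilibrium: 229.6 − 0.325Q = 41 + 0.8Q → Q* = 167.6444, P* = 175.1156.
At the ceiling P = 115, quantity supplied = (115 − 41)/0.8 = 92.5.
Willingness to pay at Q' = 92.5: 229.6 − 0.325·92.5 = 199.5375.
ΔQ = 167.6444 − 92.5 = 75.1444; wedge = 199.5375 − 115 = 84.5375.
The triangle = ½ × 75.1444 × 84.5375 = €3176.26.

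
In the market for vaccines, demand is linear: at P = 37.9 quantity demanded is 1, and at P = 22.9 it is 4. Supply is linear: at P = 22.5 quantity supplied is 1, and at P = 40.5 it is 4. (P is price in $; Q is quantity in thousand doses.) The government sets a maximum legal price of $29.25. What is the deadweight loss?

$0.42 thousand

Demand slope = (22.9 − 37.9)/(4 − 1) = −5, so P = 42.9 − 5Q.
Supply slope = (40.5 − 22.5)/(4 − 1) = 6, so P = 16.5 + 6Q.
Competitive equilibrium: 42.9 − 5Q = 16.5 + 6Q → Q* = 2.4, P* = 30.9.
At the ceiling P = 29.25, quantity supplied = (29.25 − 16.5)/6 = 2.125.
Willingness to pay at Q' = 2.125: 42.9 − 5·2.125 = 32.275.
ΔQ = 2.4 − 2.125 = 0.275; wedge = 32.275 − 29.25 = 3.025.
The triangle = ½ × 0.275 × 3.025 = $0.42 thousand.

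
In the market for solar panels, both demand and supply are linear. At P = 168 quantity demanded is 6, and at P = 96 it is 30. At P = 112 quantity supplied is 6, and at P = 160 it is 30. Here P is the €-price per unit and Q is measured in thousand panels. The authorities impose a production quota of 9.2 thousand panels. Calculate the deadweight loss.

Demand slope = (96 − 168)/(30 − 6) = −3, so P = 186 − 3Q.
Supply slope = (160 − 112)/(30 − 6) = 2, so P = 100 + 2Q.
Competitive equilibrium: 186 − 3Q = 100 + 2Q → Q* = 17.2, P* = 134.4.
At Q = 9.2: demand price = 186 − 3·9.2 = 158.4; supply price = 100 + 2·9.2 = 118.4.
ΔQ = 17.2 − 9.2 = 8; wedge = 158.4 − 118.4 = 40.
The triangle = ½ × 8 × 40 = €160 thousand.

€160 thousand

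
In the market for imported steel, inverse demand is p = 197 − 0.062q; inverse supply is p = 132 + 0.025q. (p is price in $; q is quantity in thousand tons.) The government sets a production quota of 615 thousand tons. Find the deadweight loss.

$759.40 thousand

Competitive equilibrium: 197 − 0.062q = 132 + 0.025q → q* = 747.1264, p* = 150.6782.
At q = 615: demand price = 197 − 0.062·615 = 158.87; supply price = 132 + 0.025·615 = 147.375.
Δq = 747.1264 − 615 = 132.1264; wedge = 158.87 − 147.375 = 11.495.
Welfare loss = ½ × 132.1264 × 11.495 = $759.40 thousand.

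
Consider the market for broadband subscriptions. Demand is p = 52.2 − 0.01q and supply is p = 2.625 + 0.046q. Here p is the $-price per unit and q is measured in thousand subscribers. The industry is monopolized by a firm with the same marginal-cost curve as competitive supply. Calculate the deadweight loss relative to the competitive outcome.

Competitive equilibrium: 52.2 − 0.01q = 2.625 + 0.046q → q* = 885.26786, p* = 43.34732.
Marginal revenue: MR = 52.2 − 0.02q. Set MR = MC: 52.2 − 0.02q = 2.625 + 0.046q → q_m = 751.13636.
Price p_m = 52.2 − 0.01·751.13636 = 44.68864; MC(q_m) = 2.625 + 0.046·751.13636 = 37.17727.
Competitive q* = 885.26786, so Δq = 134.1315; wedge = 44.68864 − 37.17727 = 7.51137.
DWL = ½ × 134.1315 × 7.51137 = $503.76 thousand.

$503.76 thousand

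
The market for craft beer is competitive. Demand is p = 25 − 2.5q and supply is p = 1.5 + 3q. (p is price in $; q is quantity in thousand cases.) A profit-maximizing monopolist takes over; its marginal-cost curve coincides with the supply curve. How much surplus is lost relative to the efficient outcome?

$4.90 thousand

Competitive equilibrium: 25 − 2.5q = 1.5 + 3q → q* = 4.2727, p* = 14.3182.
Marginal revenue: MR = 25 − 5q. Set MR = MC: 25 − 5q = 1.5 + 3q → q_m = 2.9375.
Price p_m = 25 − 2.5·2.9375 = 17.6563; MC(q_m) = 1.5 + 3·2.9375 = 10.3125.
Competitive q* = 4.2727, so Δq = 1.3352; wedge = 17.6563 − 10.3125 = 7.3438.
DWL = ½ × 1.3352 × 7.3438 = $4.90 thousand.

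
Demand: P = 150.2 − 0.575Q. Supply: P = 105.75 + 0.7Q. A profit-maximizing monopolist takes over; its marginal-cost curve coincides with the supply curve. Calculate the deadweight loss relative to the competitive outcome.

Competitive equilibrium: 150.2 − 0.575Q = 105.75 + 0.7Q → Q* = 34.8627, P* = 130.1539.
Marginal revenue: MR = 150.2 − 1.15Q. Set MR = MC: 150.2 − 1.15Q = 105.75 + 0.7Q → Q_m = 24.027.
Price P_m = 150.2 − 0.575·24.027 = 136.3845; MC(Q_m) = 105.75 + 0.7·24.027 = 122.5689.
Competitive Q* = 34.8627, so ΔQ = 10.8357; wedge = 136.3845 − 122.5689 = 13.8156.
Deadweight loss = ½ × 10.8357 × 13.8156 = 74.85.

74.85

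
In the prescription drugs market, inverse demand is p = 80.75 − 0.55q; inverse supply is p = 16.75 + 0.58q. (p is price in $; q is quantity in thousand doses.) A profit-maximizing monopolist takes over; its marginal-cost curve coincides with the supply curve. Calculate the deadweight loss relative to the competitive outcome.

Competitive equilibrium: 80.75 − 0.55q = 16.75 + 0.58q → q* = 56.6372, p* = 49.5996.
Marginal revenue: MR = 80.75 − 1.1q. Set MR = MC: 80.75 − 1.1q = 16.75 + 0.58q → q_m = 38.0952.
Price p_m = 80.75 − 0.55·38.0952 = 59.7976; MC(q_m) = 16.75 + 0.58·38.0952 = 38.8452.
Competitive q* = 56.6372, so Δq = 18.542; wedge = 59.7976 − 38.8452 = 20.9524.
Welfare loss = ½ × 18.542 × 20.9524 = $194.25 thousand.

$194.25 thousand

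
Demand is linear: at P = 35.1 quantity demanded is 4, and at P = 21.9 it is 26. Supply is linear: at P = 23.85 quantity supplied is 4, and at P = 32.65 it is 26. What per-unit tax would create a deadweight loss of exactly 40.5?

9

Demand slope = (21.9 − 35.1)/(26 − 4) = −0.6, so P = 37.5 − 0.6Q.
Supply slope = (32.65 − 23.85)/(26 − 4) = 0.4, so P = 22.25 + 0.4Q.
Competitive equilibrium: 37.5 − 0.6Q = 22.25 + 0.4Q → Q* = 15.25, P* = 28.35.
A tax t gives ΔQ = t/1 and wedge t, so DWL = t²/2.
t²/2 = 40.5 → t² = 81 → t = 9.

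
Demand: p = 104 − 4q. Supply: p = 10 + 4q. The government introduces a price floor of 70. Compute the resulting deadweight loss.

Competitive equilibrium: 104 − 4q = 10 + 4q → q* = 11.75, p* = 57.
At the floor p = 70, quantity demanded = (104 − 70)/4 = 8.5.
Sellers' marginal cost at q' = 8.5: 10 + 4·8.5 = 44.
Δq = 11.75 − 8.5 = 3.25; wedge = 70 − 44 = 26.
Welfare loss = ½ × 3.25 × 26 = 42.25.

42.25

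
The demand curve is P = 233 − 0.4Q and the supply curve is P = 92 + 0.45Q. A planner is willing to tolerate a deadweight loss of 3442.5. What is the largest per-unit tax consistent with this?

Competitive equilibrium: 233 − 0.4Q = 92 + 0.45Q → Q* = 165.8824, P* = 166.6471.
A tax t gives ΔQ = t/0.85 and wedge t, so DWL = t²/1.7.
t²/1.7 = 3442.5 → t² = 5852.25 → t = 76.5.

76.5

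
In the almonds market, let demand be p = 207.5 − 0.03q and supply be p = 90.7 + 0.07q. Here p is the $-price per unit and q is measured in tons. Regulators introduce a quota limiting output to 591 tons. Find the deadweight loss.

Competitive equilibrium: 207.5 − 0.03q = 90.7 + 0.07q → q* = 1168, p* = 172.46.
At q = 591: demand price = 207.5 − 0.03·591 = 189.77; supply price = 90.7 + 0.07·591 = 132.07.
Δq = 1168 − 591 = 577; wedge = 189.77 − 132.07 = 57.7.
The triangle = ½ × 577 × 57.7 = $16646.45.

$16646.45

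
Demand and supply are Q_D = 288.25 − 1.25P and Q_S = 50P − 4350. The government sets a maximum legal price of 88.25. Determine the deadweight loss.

In inverse form: demand P = 230.6 − 0.8Q, supply P = 87 + 0.02Q.
Competitive equilibrium: 230.6 − 0.8Q = 87 + 0.02Q → Q* = 175.122, P* = 90.5024.
At the ceiling P = 88.25, quantity supplied = (88.25 − 87)/0.02 = 62.5.
Willingness to pay at Q' = 62.5: 230.6 − 0.8·62.5 = 180.6.
ΔQ = 175.122 − 62.5 = 112.622; wedge = 180.6 − 88.25 = 92.35.
Deadweight loss = ½ × 112.622 × 92.35 = 5200.32.

5200.32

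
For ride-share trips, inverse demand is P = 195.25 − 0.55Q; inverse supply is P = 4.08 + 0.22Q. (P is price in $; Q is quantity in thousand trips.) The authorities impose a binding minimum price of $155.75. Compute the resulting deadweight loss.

$11987.44 thousand

Competitive equilibrium: 195.25 − 0.55Q = 4.08 + 0.22Q → Q* = 248.2727, P* = 58.7.
At the floor P = 155.75, quantity demanded = (195.25 − 155.75)/0.55 = 71.8182.
Sellers' marginal cost at Q' = 71.8182: 4.08 + 0.22·71.8182 = 19.88.
ΔQ = 248.2727 − 71.8182 = 176.4545; wedge = 155.75 − 19.88 = 135.87.
The triangle = ½ × 176.4545 × 135.87 = $11987.44 thousand.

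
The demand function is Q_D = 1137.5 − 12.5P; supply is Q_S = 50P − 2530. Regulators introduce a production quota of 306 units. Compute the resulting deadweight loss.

480.20

In inverse form: demand P = 91 − 0.08Q, supply P = 50.6 + 0.02Q.
Competitive equilibrium: 91 − 0.08Q = 50.6 + 0.02Q → Q* = 404, P* = 58.68.
At Q = 306: demand price = 91 − 0.08·306 = 66.52; supply price = 50.6 + 0.02·306 = 56.72.
ΔQ = 404 − 306 = 98; wedge = 66.52 − 56.72 = 9.8.
DWL = ½ × 98 × 9.8 = 480.20.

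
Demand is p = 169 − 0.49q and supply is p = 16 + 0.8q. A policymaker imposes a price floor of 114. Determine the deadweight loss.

26.09

Competitive equilibrium: 169 − 0.49q = 16 + 0.8q → q* = 118.6047, p* = 110.8837.
At the floor p = 114, quantity demanded = (169 − 114)/0.49 = 112.2449.
Sellers' marginal cost at q' = 112.2449: 16 + 0.8·112.2449 = 105.7959.
Δq = 118.6047 − 112.2449 = 6.3598; wedge = 114 − 105.7959 = 8.2041.
The triangle = ½ × 6.3598 × 8.2041 = 26.09.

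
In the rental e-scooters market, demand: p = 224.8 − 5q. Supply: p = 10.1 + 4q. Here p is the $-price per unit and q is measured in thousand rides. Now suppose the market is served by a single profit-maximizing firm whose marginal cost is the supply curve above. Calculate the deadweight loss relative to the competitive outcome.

$326.64 thousand

Competitive equilibrium: 224.8 − 5q = 10.1 + 4q → q* = 23.855556, p* = 105.522222.
Marginal revenue: MR = 224.8 − 10q. Set MR = MC: 224.8 − 10q = 10.1 + 4q → q_m = 15.335714.
Price p_m = 224.8 − 5·15.335714 = 148.12143; MC(q_m) = 10.1 + 4·15.335714 = 71.442856.
Competitive q* = 23.855556, so Δq = 8.519842; wedge = 148.12143 − 71.442856 = 76.678574.
Deadweight loss = ½ × 8.519842 × 76.678574 = $326.64 thousand.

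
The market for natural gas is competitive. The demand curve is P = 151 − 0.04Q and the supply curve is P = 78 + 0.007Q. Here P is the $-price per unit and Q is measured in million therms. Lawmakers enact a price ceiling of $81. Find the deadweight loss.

$29722.10 million

Competitive equilibrium: 151 − 0.04Q = 78 + 0.007Q → Q* = 1553.19149, P* = 88.87234.
At the ceiling P = 81, quantity supplied = (81 − 78)/0.007 = 428.57143.
Willingness to pay at Q' = 428.57143: 151 − 0.04·428.57143 = 133.85714.
ΔQ = 1553.19149 − 428.57143 = 1124.62006; wedge = 133.85714 − 81 = 52.85714.
The triangle = ½ × 1124.62006 × 52.85714 = $29722.10 million.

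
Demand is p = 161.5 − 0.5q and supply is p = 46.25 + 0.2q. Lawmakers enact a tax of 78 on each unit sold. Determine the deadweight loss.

4345.71

Competitive equilibrium: 161.5 − 0.5q = 46.25 + 0.2q → q* = 164.64286, p* = 79.17857.
With the tax, the buyer price exceeds the seller price by 78: (161.5 − 0.5q) − (46.25 + 0.2q) = 78 → q' = 53.21429.
Δq = 164.64286 − 53.21429 = 111.42857; the wedge equals the tax, 78.
Welfare loss = ½ × 111.42857 × 78 = 4345.71.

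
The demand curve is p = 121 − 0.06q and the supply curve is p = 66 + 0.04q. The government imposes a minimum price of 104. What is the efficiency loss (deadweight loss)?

Competitive equilibrium: 121 − 0.06q = 66 + 0.04q → q* = 550, p* = 88.
At the floor p = 104, quantity demanded = (121 − 104)/0.06 = 283.3333.
Sellers' marginal cost at q' = 283.3333: 66 + 0.04·283.3333 = 77.3333.
Δq = 550 − 283.3333 = 266.6667; wedge = 104 − 77.3333 = 26.6667.
Welfare loss = ½ × 266.6667 × 26.6667 = 3555.56.

3555.56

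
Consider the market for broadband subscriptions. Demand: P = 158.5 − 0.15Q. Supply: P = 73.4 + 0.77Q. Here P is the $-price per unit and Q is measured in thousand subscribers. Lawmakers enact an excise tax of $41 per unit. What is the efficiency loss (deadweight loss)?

$913.59 thousand

Competitive equilibrium: 158.5 − 0.15Q = 73.4 + 0.77Q → Q* = 92.5, P* = 144.625.
With the tax, the buyer price exceeds the seller price by 41: (158.5 − 0.15Q) − (73.4 + 0.77Q) = 41 → Q' = 47.9348.
ΔQ = 92.5 − 47.9348 = 44.5652; the wedge equals the tax, 41.
Deadweight loss = ½ × 44.5652 × 41 = $913.59 thousand.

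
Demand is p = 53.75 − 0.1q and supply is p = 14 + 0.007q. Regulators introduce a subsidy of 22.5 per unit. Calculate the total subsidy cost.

Competitive equilibrium: 53.75 − 0.1q = 14 + 0.007q → q* = 371.4953, p* = 16.6005.
The subsidy lowers effective supply by 22.5: p = 0.007q − 8.5.
New quantity: 53.75 − 0.1q = 0.007q − 8.5 → q' = 581.7757.
Total subsidy cost = 22.5 × 581.7757 = 13089.95.

13089.95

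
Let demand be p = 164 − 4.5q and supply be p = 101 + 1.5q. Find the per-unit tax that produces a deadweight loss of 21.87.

16.2

Competitive equilibrium: 164 − 4.5q = 101 + 1.5q → q* = 10.5, p* = 116.75.
A tax t gives Δq = t/6 and wedge t, so DWL = t²/12.
t²/12 = 21.87 → t² = 262.44 → t = 16.2.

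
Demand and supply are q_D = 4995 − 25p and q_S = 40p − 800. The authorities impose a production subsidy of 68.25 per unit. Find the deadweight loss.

In inverse form: demand p = 199.8 − 0.04q, supply p = 20 + 0.025q.
Competitive equilibrium: 199.8 − 0.04q = 20 + 0.025q → q* = 2766.1538, p* = 89.1538.
The subsidy lowers effective supply by 68.25: p = 0.025q − 48.25.
New quantity: 199.8 − 0.04q = 0.025q − 48.25 → q' = 3816.1538.
Overproduction Δq = 3816.1538 − 2766.1538 = 1050; wedge = subsidy = 68.25.
Welfare loss = ½ × 1050 × 68.25 = 35831.25.

35831.25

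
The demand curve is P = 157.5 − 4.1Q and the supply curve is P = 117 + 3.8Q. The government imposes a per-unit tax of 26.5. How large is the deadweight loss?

Competitive equilibrium: 157.5 − 4.1Q = 117 + 3.8Q → Q* = 5.1266, P* = 136.481.
With the tax, the buyer price exceeds the seller price by 26.5: (157.5 − 4.1Q) − (117 + 3.8Q) = 26.5 → Q' = 1.7722.
ΔQ = 5.1266 − 1.7722 = 3.3544; the wedge equals the tax, 26.5.
Deadweight loss = ½ × 3.3544 × 26.5 = 44.45.

44.45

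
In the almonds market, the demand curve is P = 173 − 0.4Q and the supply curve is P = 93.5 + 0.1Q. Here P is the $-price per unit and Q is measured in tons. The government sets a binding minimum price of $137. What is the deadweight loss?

$1190.25

Competitive equilibrium: 173 − 0.4Q = 93.5 + 0.1Q → Q* = 159, P* = 109.4.
At the floor P = 137, quantity demanded = (173 − 137)/0.4 = 90.
Sellers' marginal cost at Q' = 90: 93.5 + 0.1·90 = 102.5.
ΔQ = 159 − 90 = 69; wedge = 137 − 102.5 = 34.5.
Deadweight loss = ½ × 69 × 34.5 = $1190.25.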